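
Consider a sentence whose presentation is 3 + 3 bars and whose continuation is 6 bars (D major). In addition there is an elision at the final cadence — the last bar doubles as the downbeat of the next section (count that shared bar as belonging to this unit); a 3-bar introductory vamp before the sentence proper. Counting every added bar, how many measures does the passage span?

Basic sentence: 3 + 3 + 6 = 12 bars.
12 (basic form) + 3 (introduction) = 15.
The elision shares a bar with the next section but does not change this unit's count.

15 measures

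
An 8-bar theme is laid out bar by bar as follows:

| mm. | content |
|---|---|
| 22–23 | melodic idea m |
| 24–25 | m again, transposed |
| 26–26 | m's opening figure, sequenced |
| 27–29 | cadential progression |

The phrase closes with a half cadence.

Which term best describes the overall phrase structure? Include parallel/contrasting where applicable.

Basic idea (bars 22-23) + its repetition (bars 24-25) form the presentation; fragmentation and cadence (measures 26–29) form the continuation — the 8-bar whole is a sentence.

sentence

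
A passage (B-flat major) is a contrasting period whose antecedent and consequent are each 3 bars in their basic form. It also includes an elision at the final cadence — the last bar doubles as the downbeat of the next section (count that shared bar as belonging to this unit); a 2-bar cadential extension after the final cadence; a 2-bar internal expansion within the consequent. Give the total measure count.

Basic contrasting period: 3 + 3 = 6 bars.
6 (basic form) + 2 (cadential extension) + 2 (internal expansion) = 10.
The elision shares a bar with the next section but does not change this unit's count.

10 measures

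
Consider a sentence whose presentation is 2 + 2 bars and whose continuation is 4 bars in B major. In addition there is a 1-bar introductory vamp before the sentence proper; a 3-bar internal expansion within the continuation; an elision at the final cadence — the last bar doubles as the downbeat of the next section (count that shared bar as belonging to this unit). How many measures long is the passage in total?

12 measures

Basic sentence: 2 + 2 + 4 = 8 bars.
8 (basic form) + 1 (introduction) + 3 (internal expansion) = 12.
The elision shares a bar with the next section but does not change this unit's count.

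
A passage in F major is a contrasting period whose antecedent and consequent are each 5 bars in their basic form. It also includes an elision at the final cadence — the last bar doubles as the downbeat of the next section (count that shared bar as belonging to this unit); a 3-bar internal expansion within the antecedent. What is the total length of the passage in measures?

Basic contrasting period: 5 + 5 = 10 bars.
10 (basic form) + 3 (internal expansion) = 13.
The elision shares a bar with the next section but does not change this unit's count.

13 measures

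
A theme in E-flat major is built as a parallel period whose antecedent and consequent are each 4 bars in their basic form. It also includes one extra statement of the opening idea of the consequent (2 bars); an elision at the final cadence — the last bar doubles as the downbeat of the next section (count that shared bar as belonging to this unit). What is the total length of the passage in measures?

Basic parallel period: 4 + 4 = 8 bars.
8 (basic form) + 2 (extra statement) = 10.
The elision shares a bar with the next section but does not change this unit's count.

10 measures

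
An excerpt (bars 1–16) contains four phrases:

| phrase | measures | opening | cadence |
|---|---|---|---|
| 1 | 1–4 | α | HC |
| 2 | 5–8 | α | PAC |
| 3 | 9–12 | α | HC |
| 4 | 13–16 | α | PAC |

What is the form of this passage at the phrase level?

The cadence pattern HC–PAC–HC–PAC is weak–strong twice, and phrases 3–4 restate phrases 1–2: a period heard twice, not a double period (which would end weakly at phrase 2).

repeated period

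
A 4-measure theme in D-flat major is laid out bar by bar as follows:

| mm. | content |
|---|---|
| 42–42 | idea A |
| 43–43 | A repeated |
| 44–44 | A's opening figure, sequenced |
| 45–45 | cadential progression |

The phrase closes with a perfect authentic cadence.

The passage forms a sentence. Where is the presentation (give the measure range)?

The presentation of a sentence is the basic idea (m. 42) plus its repetition (bar 43); the presentation is therefore mm. 42–43.

measures 42–43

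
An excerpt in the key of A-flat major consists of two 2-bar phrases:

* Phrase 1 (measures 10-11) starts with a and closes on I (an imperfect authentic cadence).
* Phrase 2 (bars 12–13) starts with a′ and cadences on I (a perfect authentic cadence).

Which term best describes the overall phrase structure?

Phrase 1 ends with an imperfect authentic cadence (weaker) and phrase 2 with a perfect authentic cadence (stronger): antecedent + consequent = a period.
The two phrases open with the same material (a / a′), so the period is parallel.

parallel period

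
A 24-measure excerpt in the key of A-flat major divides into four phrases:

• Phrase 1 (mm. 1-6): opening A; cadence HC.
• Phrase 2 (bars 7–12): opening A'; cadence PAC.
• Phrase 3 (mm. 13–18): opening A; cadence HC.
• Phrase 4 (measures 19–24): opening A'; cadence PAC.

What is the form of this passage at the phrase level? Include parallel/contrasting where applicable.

The cadence pattern HC–PAC–HC–PAC is weak–strong twice, and phrases 3–4 restate phrases 1–2: a period heard twice, not a double period (which would end weakly at phrase 2).

repeated period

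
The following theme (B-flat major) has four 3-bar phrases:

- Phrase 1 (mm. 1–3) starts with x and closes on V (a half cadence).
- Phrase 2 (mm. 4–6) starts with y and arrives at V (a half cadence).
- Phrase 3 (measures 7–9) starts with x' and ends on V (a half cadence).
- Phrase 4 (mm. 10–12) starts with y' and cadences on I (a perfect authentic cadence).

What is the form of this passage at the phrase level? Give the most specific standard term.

parallel double period

Four phrases in two halves: the first half (mm. 1–6) ends with a half cadence, the second (bars 7–12) with a perfect authentic cadence — a large antecedent–consequent pair, i.e. a double period.
Phrase 3 begins with the same material as phrase 1, making it parallel.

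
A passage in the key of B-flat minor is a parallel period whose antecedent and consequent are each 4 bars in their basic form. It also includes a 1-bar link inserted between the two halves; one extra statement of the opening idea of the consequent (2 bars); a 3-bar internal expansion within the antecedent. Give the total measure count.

14 measures

Basic parallel period: 4 + 4 = 8 bars.
8 (basic form) + 1 (link) + 2 (extra statement) + 3 (internal expansion) = 14.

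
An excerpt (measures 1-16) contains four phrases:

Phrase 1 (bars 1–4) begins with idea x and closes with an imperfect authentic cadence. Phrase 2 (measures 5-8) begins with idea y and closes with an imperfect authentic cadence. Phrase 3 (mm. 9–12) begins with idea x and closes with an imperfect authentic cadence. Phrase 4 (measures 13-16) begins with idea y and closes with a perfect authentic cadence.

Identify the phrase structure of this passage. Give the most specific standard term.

parallel double period

Four phrases in two halves: the first half (mm. 1–8) ends with an imperfect authentic cadence, the second (mm. 9–16) with a perfect authentic cadence — a large antecedent–consequent pair, i.e. a double period.
Phrase 3 begins with the same material as phrase 1, making it parallel.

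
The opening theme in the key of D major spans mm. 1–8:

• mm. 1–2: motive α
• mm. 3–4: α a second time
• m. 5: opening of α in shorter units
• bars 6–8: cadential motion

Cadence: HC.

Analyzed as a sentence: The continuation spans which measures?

measures 5–8

After the presentation (mm. 1–4), the continuation covers the fragmentation through the cadence: mm. 5–8.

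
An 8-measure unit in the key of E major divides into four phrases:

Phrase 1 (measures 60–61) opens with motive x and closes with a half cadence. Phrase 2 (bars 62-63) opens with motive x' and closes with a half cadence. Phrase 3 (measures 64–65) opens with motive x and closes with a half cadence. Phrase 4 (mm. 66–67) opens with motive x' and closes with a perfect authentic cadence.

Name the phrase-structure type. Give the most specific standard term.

Four phrases in two halves: the first half (measures 60–63) ends with a half cadence, the second (mm. 64–67) with a perfect authentic cadence — a large antecedent–consequent pair, i.e. a double period.
Phrase 3 begins with the same material as phrase 1, making it parallel.

parallel double period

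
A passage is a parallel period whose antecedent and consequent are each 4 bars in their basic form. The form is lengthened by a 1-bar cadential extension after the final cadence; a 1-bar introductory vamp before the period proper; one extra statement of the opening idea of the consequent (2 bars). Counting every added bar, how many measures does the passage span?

Basic parallel period: 4 + 4 = 8 bars.
8 (basic form) + 1 (cadential extension) + 1 (introduction) + 2 (extra statement) = 12.

12 measures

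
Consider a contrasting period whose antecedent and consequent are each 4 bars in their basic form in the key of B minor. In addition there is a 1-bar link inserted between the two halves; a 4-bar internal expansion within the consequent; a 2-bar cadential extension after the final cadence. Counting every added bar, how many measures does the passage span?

15 measures

Basic contrasting period: 4 + 4 = 8 bars.
8 (basic form) + 1 (link) + 4 (internal expansion) + 2 (cadential extension) = 15.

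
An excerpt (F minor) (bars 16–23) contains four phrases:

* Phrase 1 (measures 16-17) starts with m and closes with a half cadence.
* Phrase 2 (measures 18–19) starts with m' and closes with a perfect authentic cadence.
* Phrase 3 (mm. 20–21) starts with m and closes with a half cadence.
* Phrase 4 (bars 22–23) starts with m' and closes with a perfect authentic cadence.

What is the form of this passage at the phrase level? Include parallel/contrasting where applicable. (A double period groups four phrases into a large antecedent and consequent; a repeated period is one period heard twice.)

repeated period

The cadence pattern HC–PAC–HC–PAC is weak–strong twice, and phrases 3–4 restate phrases 1–2: a period heard twice, not a double period (which would end weakly at phrase 2).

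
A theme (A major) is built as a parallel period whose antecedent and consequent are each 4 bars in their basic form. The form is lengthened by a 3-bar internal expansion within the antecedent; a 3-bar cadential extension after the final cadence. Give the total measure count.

Basic parallel period: 4 + 4 = 8 bars.
8 (basic form) + 3 (internal expansion) + 3 (cadential extension) = 14.

14 measures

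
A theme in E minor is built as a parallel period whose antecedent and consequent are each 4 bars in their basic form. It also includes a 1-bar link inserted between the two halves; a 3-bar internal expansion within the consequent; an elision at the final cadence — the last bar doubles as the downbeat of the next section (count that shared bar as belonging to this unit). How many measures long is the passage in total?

Basic parallel period: 4 + 4 = 8 bars.
8 (basic form) + 1 (link) + 3 (internal expansion) = 12.
The elision shares a bar with the next section but does not change this unit's count.

12 measures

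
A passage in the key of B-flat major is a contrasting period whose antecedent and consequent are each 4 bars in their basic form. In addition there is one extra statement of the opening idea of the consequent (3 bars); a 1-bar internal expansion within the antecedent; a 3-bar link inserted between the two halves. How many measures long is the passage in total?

15 measures

Basic contrasting period: 4 + 4 = 8 bars.
8 (basic form) + 3 (extra statement) + 1 (internal expansion) + 3 (link) = 15.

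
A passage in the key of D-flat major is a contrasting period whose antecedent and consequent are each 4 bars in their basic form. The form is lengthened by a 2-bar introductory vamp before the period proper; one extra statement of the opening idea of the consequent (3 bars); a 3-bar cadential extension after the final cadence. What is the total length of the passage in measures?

Basic contrasting period: 4 + 4 = 8 bars.
8 (basic form) + 2 (introduction) + 3 (extra statement) + 3 (cadential extension) = 16.

16 measures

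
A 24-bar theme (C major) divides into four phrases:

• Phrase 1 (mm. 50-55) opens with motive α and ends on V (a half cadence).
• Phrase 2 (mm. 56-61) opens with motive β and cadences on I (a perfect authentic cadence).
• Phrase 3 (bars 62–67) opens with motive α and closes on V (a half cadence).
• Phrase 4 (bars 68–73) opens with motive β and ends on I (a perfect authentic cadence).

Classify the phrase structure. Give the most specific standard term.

The cadence pattern HC–PAC–HC–PAC is weak–strong twice, and phrases 3–4 restate phrases 1–2: a period heard twice, not a double period (which would end weakly at phrase 2).

repeated period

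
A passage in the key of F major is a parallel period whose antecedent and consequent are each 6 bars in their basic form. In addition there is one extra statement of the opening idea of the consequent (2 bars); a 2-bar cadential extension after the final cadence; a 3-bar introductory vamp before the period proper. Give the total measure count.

19 measures

Basic parallel period: 6 + 6 = 12 bars.
12 (basic form) + 2 (extra statement) + 2 (cadential extension) + 3 (introduction) = 19.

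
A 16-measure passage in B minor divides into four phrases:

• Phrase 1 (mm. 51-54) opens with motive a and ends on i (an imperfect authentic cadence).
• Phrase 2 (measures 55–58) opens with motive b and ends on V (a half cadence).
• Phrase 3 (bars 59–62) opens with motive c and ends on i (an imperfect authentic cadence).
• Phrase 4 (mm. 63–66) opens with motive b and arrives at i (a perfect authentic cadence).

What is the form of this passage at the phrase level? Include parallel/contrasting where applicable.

contrasting double period

Four phrases in two halves: the first half (mm. 51–58) ends with a half cadence, the second (mm. 59–66) with a perfect authentic cadence — a large antecedent–consequent pair, i.e. a double period.
Phrase 3 begins with different material from phrase 1, making it contrasting.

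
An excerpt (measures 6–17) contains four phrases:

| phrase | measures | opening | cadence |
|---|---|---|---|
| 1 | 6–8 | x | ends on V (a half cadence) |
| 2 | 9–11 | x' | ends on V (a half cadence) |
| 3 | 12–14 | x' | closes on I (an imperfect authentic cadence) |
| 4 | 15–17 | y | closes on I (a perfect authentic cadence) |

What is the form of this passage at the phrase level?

Four phrases in two halves: the first half (mm. 6–11) ends with a half cadence, the second (bars 12–17) with a perfect authentic cadence — a large antecedent–consequent pair, i.e. a double period.
Phrase 3 begins with the same material as phrase 1, making it parallel.

parallel double period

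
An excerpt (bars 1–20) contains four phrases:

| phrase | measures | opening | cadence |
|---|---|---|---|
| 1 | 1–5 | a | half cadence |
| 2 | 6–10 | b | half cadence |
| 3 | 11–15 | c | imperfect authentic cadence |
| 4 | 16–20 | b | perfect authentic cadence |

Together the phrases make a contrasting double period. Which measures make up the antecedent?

In a double period the first pair of phrases (ending half cadence) is the large antecedent and the second pair (ending perfect authentic cadence) is the large consequent; the antecedent is measures 1–10.

measures 1–10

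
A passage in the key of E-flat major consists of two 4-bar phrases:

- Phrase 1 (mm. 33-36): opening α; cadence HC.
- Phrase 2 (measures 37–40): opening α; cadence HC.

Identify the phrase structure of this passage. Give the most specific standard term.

repeated phrase

Both phrases have the same opening (α) and the same cadence (half cadence): the second is a restatement, not a consequent, so this is a repeated phrase rather than a period.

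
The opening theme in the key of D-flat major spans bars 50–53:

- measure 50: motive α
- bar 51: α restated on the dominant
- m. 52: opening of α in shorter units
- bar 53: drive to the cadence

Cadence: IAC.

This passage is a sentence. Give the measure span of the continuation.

After the presentation (mm. 50–51), the continuation covers the fragmentation through the cadence: mm. 52–53.

measures 52–53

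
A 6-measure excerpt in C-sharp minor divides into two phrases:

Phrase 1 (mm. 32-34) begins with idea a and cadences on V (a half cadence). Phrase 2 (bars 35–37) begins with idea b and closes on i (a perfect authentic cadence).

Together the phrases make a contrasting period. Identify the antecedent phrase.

The phrase ending with the weaker cadence (half cadence) is the antecedent; the one ending more conclusively (perfect authentic cadence) is the consequent. The antecedent is phrase 1.

phrase 1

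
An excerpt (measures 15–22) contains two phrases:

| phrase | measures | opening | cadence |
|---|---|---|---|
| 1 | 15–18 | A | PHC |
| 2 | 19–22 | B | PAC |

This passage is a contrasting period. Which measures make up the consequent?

measures 19–22

The antecedent is the phrase ending with the weaker cadence (Phrygian half cadence, phrase 1) and the consequent the one ending more conclusively (perfect authentic cadence, phrase 2); the consequent is bars 19–22.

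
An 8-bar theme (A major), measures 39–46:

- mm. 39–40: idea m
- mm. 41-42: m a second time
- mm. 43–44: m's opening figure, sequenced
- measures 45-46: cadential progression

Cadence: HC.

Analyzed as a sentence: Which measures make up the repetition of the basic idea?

The presentation of a sentence is the basic idea (mm. 39-40) plus its repetition (mm. 41-42); the repetition of the basic idea is therefore measures 41-42.

measures 41–42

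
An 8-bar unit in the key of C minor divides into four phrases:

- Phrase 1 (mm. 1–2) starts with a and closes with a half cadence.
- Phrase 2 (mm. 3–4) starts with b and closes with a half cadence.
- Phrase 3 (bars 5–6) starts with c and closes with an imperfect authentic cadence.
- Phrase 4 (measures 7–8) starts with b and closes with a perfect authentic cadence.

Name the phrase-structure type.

Four phrases in two halves: the first half (mm. 1–4) ends with a half cadence, the second (mm. 5-8) with a perfect authentic cadence — a large antecedent–consequent pair, i.e. a double period.
Phrase 3 begins with different material from phrase 1, making it contrasting.

contrasting double period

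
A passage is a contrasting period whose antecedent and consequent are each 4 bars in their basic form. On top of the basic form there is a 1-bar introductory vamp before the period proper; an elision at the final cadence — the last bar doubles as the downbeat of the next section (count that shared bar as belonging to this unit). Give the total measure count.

Basic contrasting period: 4 + 4 = 8 bars.
8 (basic form) + 1 (introduction) = 9.
The elision shares a bar with the next section but does not change this unit's count.

9 measures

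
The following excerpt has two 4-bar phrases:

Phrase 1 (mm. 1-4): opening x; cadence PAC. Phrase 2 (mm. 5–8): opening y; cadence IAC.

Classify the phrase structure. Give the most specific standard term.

The second phrase closes with an imperfect authentic cadence, which is not stronger than the first phrase's perfect authentic cadence; without a weak→strong cadential pair there is no antecedent–consequent relationship, so this is a phrase group rather than a period.

phrase group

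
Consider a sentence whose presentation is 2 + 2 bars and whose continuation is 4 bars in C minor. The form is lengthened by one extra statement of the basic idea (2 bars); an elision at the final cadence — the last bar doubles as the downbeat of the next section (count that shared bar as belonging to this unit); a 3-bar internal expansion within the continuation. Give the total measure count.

13 measures

Basic sentence: 2 + 2 + 4 = 8 bars.
8 (basic form) + 2 (extra statement) + 3 (internal expansion) = 13.
The elision shares a bar with the next section but does not change this unit's count.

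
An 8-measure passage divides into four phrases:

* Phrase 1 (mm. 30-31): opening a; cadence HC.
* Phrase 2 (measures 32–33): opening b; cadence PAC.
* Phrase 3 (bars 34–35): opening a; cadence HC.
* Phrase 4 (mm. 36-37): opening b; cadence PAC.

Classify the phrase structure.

The cadence pattern HC–PAC–HC–PAC is weak–strong twice, and phrases 3–4 restate phrases 1–2: a period heard twice, not a double period (which would end weakly at phrase 2).

repeated period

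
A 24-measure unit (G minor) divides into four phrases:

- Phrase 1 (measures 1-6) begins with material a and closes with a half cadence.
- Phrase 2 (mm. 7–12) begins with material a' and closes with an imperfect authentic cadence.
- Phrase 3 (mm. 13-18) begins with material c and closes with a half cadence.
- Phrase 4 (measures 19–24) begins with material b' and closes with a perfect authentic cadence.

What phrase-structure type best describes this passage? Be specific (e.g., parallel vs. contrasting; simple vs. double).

contrasting double period

Four phrases in two halves: the first half (bars 1–12) ends with an imperfect authentic cadence, the second (bars 13-24) with a perfect authentic cadence — a large antecedent–consequent pair, i.e. a double period.
Phrase 3 begins with different material from phrase 1, making it contrasting.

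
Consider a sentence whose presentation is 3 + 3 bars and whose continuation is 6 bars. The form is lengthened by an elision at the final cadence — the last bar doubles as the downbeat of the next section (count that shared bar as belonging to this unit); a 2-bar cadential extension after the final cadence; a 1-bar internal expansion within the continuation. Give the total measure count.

Basic sentence: 3 + 3 + 6 = 12 bars.
12 (basic form) + 2 (cadential extension) + 1 (internal expansion) = 15.
The elision shares a bar with the next section but does not change this unit's count.

15 measures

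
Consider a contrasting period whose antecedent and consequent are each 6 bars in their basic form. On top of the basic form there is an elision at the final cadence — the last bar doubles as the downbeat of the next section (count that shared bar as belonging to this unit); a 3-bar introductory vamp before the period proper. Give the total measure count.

Basic contrasting period: 6 + 6 = 12 bars.
12 (basic form) + 3 (introduction) = 15.
The elision shares a bar with the next section but does not change this unit's count.

15 measures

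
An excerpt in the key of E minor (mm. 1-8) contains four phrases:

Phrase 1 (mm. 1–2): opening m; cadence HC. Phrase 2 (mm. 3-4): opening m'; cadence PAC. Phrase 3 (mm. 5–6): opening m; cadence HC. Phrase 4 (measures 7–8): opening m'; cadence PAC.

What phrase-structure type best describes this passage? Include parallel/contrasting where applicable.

The cadence pattern HC–PAC–HC–PAC is weak–strong twice, and phrases 3–4 restate phrases 1–2: a period heard twice, not a double period (which would end weakly at phrase 2).

repeated period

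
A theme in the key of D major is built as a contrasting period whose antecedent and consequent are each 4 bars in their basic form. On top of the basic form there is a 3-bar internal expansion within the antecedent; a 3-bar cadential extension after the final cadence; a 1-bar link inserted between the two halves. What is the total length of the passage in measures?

Basic contrasting period: 4 + 4 = 8 bars.
8 (basic form) + 3 (internal expansion) + 3 (cadential extension) + 1 (link) = 15.

15 measures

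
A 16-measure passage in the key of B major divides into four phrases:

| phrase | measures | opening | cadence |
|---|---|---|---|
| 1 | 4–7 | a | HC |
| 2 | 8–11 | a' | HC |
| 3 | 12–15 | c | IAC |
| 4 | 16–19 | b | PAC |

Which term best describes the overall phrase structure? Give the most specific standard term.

Four phrases in two halves: the first half (bars 4–11) ends with a half cadence, the second (mm. 12-19) with a perfect authentic cadence — a large antecedent–consequent pair, i.e. a double period.
Phrase 3 begins with different material from phrase 1, making it contrasting.

contrasting double period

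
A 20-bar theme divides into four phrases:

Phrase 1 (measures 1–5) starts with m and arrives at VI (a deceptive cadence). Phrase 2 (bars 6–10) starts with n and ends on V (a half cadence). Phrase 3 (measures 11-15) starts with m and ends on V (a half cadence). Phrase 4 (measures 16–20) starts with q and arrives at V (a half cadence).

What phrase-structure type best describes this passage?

phrase group

Phrase 4 ends with a half cadence, no stronger than phrase 2's half cadence, so the four phrases do not form a double period; nor do phrases 3–4 duplicate 1–2, so it is not a repeated period. With no phrase reaching a conclusive cadence, the passage is a phrase group.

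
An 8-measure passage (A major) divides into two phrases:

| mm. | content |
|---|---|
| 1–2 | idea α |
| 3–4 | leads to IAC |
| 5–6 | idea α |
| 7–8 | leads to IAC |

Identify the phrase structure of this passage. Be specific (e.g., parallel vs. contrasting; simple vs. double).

repeated phrase

Both phrases have the same opening (α) and the same cadence (imperfect authentic cadence): the second is a restatement, not a consequent, so this is a repeated phrase rather than a period.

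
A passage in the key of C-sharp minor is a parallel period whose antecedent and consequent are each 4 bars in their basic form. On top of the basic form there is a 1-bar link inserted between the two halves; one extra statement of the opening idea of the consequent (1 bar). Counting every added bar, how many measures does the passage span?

Basic parallel period: 4 + 4 = 8 bars.
8 (basic form) + 1 (link) + 1 (extra statement) = 10.

10 measures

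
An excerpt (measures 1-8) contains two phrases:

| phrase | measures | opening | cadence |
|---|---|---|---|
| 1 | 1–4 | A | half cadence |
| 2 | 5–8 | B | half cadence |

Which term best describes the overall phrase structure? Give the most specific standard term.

phrase group

The second phrase closes with a half cadence, which is not stronger than the first phrase's half cadence; without a weak→strong cadential pair there is no antecedent–consequent relationship, so this is a phrase group rather than a period.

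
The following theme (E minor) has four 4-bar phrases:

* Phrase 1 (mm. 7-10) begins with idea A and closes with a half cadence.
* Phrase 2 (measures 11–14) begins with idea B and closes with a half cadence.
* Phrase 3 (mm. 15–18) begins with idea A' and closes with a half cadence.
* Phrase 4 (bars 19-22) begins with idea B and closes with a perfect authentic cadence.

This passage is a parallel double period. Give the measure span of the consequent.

measures 15–22

In a double period the four phrases pair into a large antecedent (phrases 1–2, ending half cadence) and a large consequent (phrases 3–4, ending perfect authentic cadence). The consequent spans measures 15–22.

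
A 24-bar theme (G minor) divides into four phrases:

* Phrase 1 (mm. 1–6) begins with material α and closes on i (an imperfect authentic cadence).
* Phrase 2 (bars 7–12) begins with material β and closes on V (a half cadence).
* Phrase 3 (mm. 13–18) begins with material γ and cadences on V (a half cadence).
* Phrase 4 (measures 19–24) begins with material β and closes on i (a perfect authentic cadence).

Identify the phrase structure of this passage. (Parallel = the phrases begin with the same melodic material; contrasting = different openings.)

Four phrases in two halves: the first half (measures 1-12) ends with a half cadence, the second (bars 13–24) with a perfect authentic cadence — a large antecedent–consequent pair, i.e. a double period.
Phrase 3 begins with different material from phrase 1, making it contrasting.

contrasting double period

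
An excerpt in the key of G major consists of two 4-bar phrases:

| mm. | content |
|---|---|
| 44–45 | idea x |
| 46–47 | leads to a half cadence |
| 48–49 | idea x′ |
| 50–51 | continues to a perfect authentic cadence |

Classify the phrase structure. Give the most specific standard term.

Phrase 1 ends with a half cadence (weaker) and phrase 2 with a perfect authentic cadence (stronger): antecedent + consequent = a period.
The two phrases open with the same material (x / x′), so the period is parallel.

parallel period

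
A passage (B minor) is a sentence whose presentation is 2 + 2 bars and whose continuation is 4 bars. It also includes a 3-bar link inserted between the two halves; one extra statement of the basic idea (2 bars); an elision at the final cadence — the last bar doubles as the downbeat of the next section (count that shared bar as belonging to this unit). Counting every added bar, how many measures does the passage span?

Basic sentence: 2 + 2 + 4 = 8 bars.
8 (basic form) + 3 (link) + 2 (extra statement) = 13.
The elision shares a bar with the next section but does not change this unit's count.

13 measures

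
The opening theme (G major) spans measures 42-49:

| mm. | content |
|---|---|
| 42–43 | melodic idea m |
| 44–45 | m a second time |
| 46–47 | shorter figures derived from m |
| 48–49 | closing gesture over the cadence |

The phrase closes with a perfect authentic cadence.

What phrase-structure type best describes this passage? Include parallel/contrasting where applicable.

Basic idea (mm. 42–43) + its repetition (measures 44-45) form the presentation; fragmentation and cadence (measures 46–49) form the continuation — the 8-bar whole is a sentence.

sentence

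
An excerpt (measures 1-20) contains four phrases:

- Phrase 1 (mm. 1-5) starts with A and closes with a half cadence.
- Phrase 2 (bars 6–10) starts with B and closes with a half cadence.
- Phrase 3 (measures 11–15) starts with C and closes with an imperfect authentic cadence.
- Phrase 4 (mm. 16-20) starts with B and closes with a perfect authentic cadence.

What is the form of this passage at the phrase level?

Four phrases in two halves: the first half (bars 1–10) ends with a half cadence, the second (mm. 11–20) with a perfect authentic cadence — a large antecedent–consequent pair, i.e. a double period.
Phrase 3 begins with different material from phrase 1, making it contrasting.

contrasting double period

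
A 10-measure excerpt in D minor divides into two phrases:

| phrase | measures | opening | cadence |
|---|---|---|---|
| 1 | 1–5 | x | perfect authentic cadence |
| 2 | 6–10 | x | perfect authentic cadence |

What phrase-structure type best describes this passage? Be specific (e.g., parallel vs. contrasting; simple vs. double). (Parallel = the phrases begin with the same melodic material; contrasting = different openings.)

repeated phrase

Both phrases have the same opening (x) and the same cadence (perfect authentic cadence): the second is a restatement, not a consequent, so this is a repeated phrase rather than a period.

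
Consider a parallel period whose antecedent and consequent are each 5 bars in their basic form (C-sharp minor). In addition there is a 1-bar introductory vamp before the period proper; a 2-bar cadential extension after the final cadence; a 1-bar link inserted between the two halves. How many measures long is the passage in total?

14 measures

Basic parallel period: 5 + 5 = 10 bars.
10 (basic form) + 1 (introduction) + 2 (cadential extension) + 1 (link) = 14.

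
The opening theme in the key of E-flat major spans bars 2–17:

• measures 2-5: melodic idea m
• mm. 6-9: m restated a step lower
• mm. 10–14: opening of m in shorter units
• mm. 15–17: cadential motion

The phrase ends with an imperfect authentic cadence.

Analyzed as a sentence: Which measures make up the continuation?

After the presentation (measures 2-9), the continuation covers the fragmentation through the cadence: mm. 10–17.

measures 10–17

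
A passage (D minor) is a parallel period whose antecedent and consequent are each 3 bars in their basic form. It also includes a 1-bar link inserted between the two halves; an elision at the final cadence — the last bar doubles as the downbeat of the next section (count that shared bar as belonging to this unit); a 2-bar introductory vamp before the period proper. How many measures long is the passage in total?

Basic parallel period: 3 + 3 = 6 bars.
6 (basic form) + 1 (link) + 2 (introduction) = 9.
The elision shares a bar with the next section but does not change this unit's count.

9 measures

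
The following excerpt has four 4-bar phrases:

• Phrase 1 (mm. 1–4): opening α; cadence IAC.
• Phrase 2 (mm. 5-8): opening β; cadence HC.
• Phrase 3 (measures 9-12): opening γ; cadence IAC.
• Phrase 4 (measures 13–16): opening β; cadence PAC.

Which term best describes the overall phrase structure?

Four phrases in two halves: the first half (mm. 1–8) ends with a half cadence, the second (measures 9–16) with a perfect authentic cadence — a large antecedent–consequent pair, i.e. a double period.
Phrase 3 begins with different material from phrase 1, making it contrasting.

contrasting double period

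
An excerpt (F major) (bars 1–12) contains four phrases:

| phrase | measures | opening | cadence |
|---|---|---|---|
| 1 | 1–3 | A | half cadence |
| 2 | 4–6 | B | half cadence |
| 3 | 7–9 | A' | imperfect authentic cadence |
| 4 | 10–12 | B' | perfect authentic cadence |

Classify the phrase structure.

parallel double period

Four phrases in two halves: the first half (mm. 1–6) ends with a half cadence, the second (mm. 7–12) with a perfect authentic cadence — a large antecedent–consequent pair, i.e. a double period.
Phrase 3 begins with the same material as phrase 1, making it parallel.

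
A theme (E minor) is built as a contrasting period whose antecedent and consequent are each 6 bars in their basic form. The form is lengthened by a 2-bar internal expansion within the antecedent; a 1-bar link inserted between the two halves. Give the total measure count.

15 measures

Basic contrasting period: 6 + 6 = 12 bars.
12 (basic form) + 2 (internal expansion) + 1 (link) = 15.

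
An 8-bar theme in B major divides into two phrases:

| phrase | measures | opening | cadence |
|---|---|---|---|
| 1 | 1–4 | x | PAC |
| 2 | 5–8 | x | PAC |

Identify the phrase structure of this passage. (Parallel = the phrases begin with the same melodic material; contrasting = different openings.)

repeated phrase

Both phrases have the same opening (x) and the same cadence (perfect authentic cadence): the second is a restatement, not a consequent, so this is a repeated phrase rather than a period.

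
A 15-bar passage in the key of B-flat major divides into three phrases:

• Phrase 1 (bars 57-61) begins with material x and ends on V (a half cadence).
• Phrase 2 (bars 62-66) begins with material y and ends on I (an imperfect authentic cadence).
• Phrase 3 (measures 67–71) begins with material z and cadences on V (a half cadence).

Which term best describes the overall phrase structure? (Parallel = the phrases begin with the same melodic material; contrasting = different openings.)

The final phrase closes with a half cadence, which is not stronger than the preceding imperfect authentic cadence; the 3 phrases lack an overall antecedent–consequent design and so form a phrase group.

phrase group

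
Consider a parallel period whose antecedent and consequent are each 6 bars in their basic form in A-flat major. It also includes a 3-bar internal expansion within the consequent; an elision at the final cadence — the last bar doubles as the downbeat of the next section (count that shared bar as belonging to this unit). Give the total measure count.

15 measures

Basic parallel period: 6 + 6 = 12 bars.
12 (basic form) + 3 (internal expansion) = 15.
The elision shares a bar with the next section but does not change this unit's count.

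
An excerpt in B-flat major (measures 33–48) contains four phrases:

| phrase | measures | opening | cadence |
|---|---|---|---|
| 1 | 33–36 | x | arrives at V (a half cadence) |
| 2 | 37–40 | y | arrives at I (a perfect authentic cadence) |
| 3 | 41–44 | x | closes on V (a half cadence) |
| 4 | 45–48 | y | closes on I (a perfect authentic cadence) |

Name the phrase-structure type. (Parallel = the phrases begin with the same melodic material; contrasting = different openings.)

repeated period

The cadence pattern HC–PAC–HC–PAC is weak–strong twice, and phrases 3–4 restate phrases 1–2: a period heard twice, not a double period (which would end weakly at phrase 2).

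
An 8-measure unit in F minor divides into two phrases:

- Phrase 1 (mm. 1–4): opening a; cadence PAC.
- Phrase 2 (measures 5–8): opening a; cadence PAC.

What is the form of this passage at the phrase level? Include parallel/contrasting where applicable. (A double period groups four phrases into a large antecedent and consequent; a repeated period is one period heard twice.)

repeated phrase

Both phrases have the same opening (a) and the same cadence (perfect authentic cadence): the second is a restatement, not a consequent, so this is a repeated phrase rather than a period.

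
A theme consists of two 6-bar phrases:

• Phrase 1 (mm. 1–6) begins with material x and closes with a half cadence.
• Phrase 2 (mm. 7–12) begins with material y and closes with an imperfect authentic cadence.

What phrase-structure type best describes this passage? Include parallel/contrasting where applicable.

Phrase 1 ends with a half cadence (weaker) and phrase 2 with an imperfect authentic cadence (stronger): antecedent + consequent = a period.
The two phrases open with different material (x / y), so the period is contrasting.

contrasting period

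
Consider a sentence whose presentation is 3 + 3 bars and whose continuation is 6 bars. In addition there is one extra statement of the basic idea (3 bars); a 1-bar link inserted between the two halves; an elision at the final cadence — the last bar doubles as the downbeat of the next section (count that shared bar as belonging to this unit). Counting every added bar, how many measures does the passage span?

Basic sentence: 3 + 3 + 6 = 12 bars.
12 (basic form) + 3 (extra statement) + 1 (link) = 16.
The elision shares a bar with the next section but does not change this unit's count.

16 measures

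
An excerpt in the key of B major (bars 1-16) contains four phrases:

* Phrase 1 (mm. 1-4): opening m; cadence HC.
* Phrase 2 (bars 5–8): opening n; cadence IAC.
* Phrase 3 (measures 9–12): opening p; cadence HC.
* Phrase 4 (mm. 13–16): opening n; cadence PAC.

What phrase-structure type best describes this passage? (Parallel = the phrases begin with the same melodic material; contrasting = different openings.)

contrasting double period

Four phrases in two halves: the first half (bars 1–8) ends with an imperfect authentic cadence, the second (mm. 9-16) with a perfect authentic cadence — a large antecedent–consequent pair, i.e. a double period.
Phrase 3 begins with different material from phrase 1, making it contrasting.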